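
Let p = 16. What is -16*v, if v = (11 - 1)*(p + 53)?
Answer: -11040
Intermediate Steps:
v = 690 (v = (11 - 1)*(16 + 53) = 10*69 = 690)
-16*v = -16*690 = -11040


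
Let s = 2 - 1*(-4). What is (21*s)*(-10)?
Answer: -1260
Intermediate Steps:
s = 6 (s = 2 + 4 = 6)
(21*s)*(-10) = (21*6)*(-10) = 126*(-10) = -1260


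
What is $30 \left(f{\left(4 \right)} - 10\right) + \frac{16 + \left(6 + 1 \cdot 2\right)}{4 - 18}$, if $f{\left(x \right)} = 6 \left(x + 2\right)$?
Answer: $\frac{5448}{7} \approx 778.29$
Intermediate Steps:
$f{\left(x \right)} = 12 + 6 x$ ($f{\left(x \right)} = 6 \left(2 + x\right) = 12 + 6 x$)
$30 \left(f{\left(4 \right)} - 10\right) + \frac{16 + \left(6 + 1 \cdot 2\right)}{4 - 18} = 30 \left(\left(12 + 6 \cdot 4\right) - 10\right) + \frac{16 + \left(6 + 1 \cdot 2\right)}{4 - 18} = 30 \left(\left(12 + 24\right) - 10\right) + \frac{16 + \left(6 + 2\right)}{-14} = 30 \left(36 - 10\right) + \left(16 + 8\right) \left(- \frac{1}{14}\right) = 30 \cdot 26 + 24 \left(- \frac{1}{14}\right) = 780 - \frac{12}{7} = \frac{5448}{7}$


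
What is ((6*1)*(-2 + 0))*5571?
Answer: -66852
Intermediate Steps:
((6*1)*(-2 + 0))*5571 = (6*(-2))*5571 = -12*5571 = -66852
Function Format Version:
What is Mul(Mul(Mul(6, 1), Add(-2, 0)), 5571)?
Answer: -66852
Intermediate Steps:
Mul(Mul(Mul(6, 1), Add(-2, 0)), 5571) = Mul(Mul(6, -2), 5571) = Mul(-12, 5571) = -66852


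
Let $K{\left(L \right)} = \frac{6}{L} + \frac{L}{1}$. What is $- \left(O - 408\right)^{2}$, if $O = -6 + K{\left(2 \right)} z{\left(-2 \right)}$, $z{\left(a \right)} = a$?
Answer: $-179776$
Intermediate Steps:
$K{\left(L \right)} = L + \frac{6}{L}$ ($K{\left(L \right)} = \frac{6}{L} + L 1 = \frac{6}{L} + L = L + \frac{6}{L}$)
$O = -16$ ($O = -6 + \left(2 + \frac{6}{2}\right) \left(-2\right) = -6 + \left(2 + 6 \cdot \frac{1}{2}\right) \left(-2\right) = -6 + \left(2 + 3\right) \left(-2\right) = -6 + 5 \left(-2\right) = -6 - 10 = -16$)
$- \left(O - 408\right)^{2} = - \left(-16 - 408\right)^{2} = - \left(-424\right)^{2} = \left(-1\right) 179776 = -179776$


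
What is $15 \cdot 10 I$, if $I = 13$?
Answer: $1950$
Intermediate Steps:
$15 \cdot 10 I = 15 \cdot 10 \cdot 13 = 150 \cdot 13 = 1950$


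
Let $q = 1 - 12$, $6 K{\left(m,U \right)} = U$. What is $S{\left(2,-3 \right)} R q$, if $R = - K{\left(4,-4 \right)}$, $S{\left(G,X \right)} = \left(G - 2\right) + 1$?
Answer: $- \frac{22}{3} \approx -7.3333$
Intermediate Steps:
$K{\left(m,U \right)} = \frac{U}{6}$
$S{\left(G,X \right)} = -1 + G$ ($S{\left(G,X \right)} = \left(-2 + G\right) + 1 = -1 + G$)
$q = -11$ ($q = 1 - 12 = -11$)
$R = \frac{2}{3}$ ($R = - \frac{-4}{6} = \left(-1\right) \left(- \frac{2}{3}\right) = \frac{2}{3} \approx 0.66667$)
$S{\left(2,-3 \right)} R q = \left(-1 + 2\right) \frac{2}{3} \left(-11\right) = 1 \cdot \frac{2}{3} \left(-11\right) = \frac{2}{3} \left(-11\right) = - \frac{22}{3}$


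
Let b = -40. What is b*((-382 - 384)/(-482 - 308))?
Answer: -3064/79 ≈ -38.785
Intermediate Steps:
b*((-382 - 384)/(-482 - 308)) = -40*(-382 - 384)/(-482 - 308) = -(-30640)/(-790) = -(-30640)*(-1)/790 = -40*383/395 = -3064/79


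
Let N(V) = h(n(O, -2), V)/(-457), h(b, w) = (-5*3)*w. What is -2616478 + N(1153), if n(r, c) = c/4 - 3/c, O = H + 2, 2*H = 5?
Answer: -1195713151/457 ≈ -2.6164e+6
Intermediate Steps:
H = 5/2 (H = (½)*5 = 5/2 ≈ 2.5000)
O = 9/2 (O = 5/2 + 2 = 9/2 ≈ 4.5000)
n(r, c) = -3/c + c/4 (n(r, c) = c*(¼) - 3/c = c/4 - 3/c = -3/c + c/4)
h(b, w) = -15*w
N(V) = 15*V/457 (N(V) = -15*V/(-457) = -15*V*(-1/457) = 15*V/457)
-2616478 + N(1153) = -2616478 + (15/457)*1153 = -2616478 + 17295/457 = -1195713151/457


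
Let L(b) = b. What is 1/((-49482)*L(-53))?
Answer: 1/2622546 ≈ 3.8131e-7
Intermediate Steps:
1/((-49482)*L(-53)) = 1/(-49482*(-53)) = -1/49482*(-1/53) = 1/2622546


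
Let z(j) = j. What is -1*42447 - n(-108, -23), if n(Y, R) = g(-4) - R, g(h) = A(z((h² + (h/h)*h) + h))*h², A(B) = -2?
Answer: -42438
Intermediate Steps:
g(h) = -2*h²
n(Y, R) = -32 - R (n(Y, R) = -2*(-4)² - R = -2*16 - R = -32 - R)
-1*42447 - n(-108, -23) = -1*42447 - (-32 - 1*(-23)) = -42447 - (-32 + 23) = -42447 - 1*(-9) = -42447 + 9 = -42438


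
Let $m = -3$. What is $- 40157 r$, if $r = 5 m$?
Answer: $602355$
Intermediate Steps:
$r = -15$ ($r = 5 \left(-3\right) = -15$)
$- 40157 r = \left(-40157\right) \left(-15\right) = 602355$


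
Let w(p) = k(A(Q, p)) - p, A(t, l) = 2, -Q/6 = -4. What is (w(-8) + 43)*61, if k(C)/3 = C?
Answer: 3477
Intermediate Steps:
Q = 24 (Q = -6*(-4) = 24)
k(C) = 3*C
w(p) = 6 - p (w(p) = 3*2 - p = 6 - p)
(w(-8) + 43)*61 = ((6 - 1*(-8)) + 43)*61 = ((6 + 8) + 43)*61 = (14 + 43)*61 = 57*61 = 3477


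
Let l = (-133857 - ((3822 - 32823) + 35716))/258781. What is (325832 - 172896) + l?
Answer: 39576790444/258781 ≈ 1.5294e+5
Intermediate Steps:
l = -140572/258781 (l = (-133857 - (-29001 + 35716))*(1/258781) = (-133857 - 1*6715)*(1/258781) = (-133857 - 6715)*(1/258781) = -140572*1/258781 = -140572/258781 ≈ -0.54321)
(325832 - 172896) + l = (325832 - 172896) - 140572/258781 = 152936 - 140572/258781 = 39576790444/258781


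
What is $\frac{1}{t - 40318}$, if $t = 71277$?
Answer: $\frac{1}{30959} \approx 3.2301 \cdot 10^{-5}$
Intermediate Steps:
$\frac{1}{t - 40318} = \frac{1}{71277 - 40318} = \frac{1}{30959}$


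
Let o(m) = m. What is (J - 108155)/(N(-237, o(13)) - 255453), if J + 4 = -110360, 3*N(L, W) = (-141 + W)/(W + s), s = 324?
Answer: 220922709/258263111 ≈ 0.85542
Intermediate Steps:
N(L, W) = (-141 + W)/(3*(324 + W)) (N(L, W) = ((-141 + W)/(W + 324))/3 = ((-141 + W)/(324 + W))/3 = (-141 + W)/(3*(324 + W)))
J = -110364 (J = -4 - 110360 = -110364)
(J - 108155)/(N(-237, o(13)) - 255453) = (-110364 - 108155)/((-141 + 13)/(3*(324 + 13)) - 255453) = -218519/((⅓)*(-128)/337 - 255453) = -218519/((⅓)*(1/337)*(-128) - 255453) = -218519/(-128/1011 - 255453) = -218519/(-258263111/1011) = -218519*(-1011/258263111) = 220922709/258263111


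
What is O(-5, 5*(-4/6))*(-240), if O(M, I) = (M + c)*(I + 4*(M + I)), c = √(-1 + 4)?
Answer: -44000 + 8800*√3 ≈ -28758.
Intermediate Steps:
c = √3 ≈ 1.7320
O(M, I) = (M + √3)*(4*M + 5*I) (O(M, I) = (M + √3)*(I + 4*(M + I)) = (M + √3)*(I + 4*(I + M)) = (M + √3)*(I + (4*I + 4*M)) = (M + √3)*(4*M + 5*I))
O(-5, 5*(-4/6))*(-240) = (4*(-5)² + 4*(-5)*√3 + 5*(5*(-4/6))*(-5) + 5*(5*(-4/6))*√3)*(-240) = (4*25 - 20*√3 + 5*(5*(-4*⅙))*(-5) + 5*(5*(-4*⅙))*√3)*(-240) = (100 - 20*√3 + 5*(5*(-⅔))*(-5) + 5*(5*(-⅔))*√3)*(-240) = (100 - 20*√3 + 5*(-10/3)*(-5) + 5*(-10/3)*√3)*(-240) = (100 - 20*√3 + 250/3 - 50*√3/3)*(-240) = (550/3 - 110*√3/3)*(-240) = -44000 + 8800*√3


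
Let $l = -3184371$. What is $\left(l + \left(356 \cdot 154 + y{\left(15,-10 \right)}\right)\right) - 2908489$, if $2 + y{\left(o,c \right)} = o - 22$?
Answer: $-6038045$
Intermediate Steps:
$y{\left(o,c \right)} = -24 + o$ ($y{\left(o,c \right)} = -2 + \left(o - 22\right) = -2 + \left(-22 + o\right) = -24 + o$)
$\left(l + \left(356 \cdot 154 + y{\left(15,-10 \right)}\right)\right) - 2908489 = \left(-3184371 + \left(356 \cdot 154 + \left(-24 + 15\right)\right)\right) - 2908489 = \left(-3184371 + \left(54824 - 9\right)\right) - 2908489 = \left(-3184371 + 54815\right) - 2908489 = -3129556 - 2908489 = -6038045$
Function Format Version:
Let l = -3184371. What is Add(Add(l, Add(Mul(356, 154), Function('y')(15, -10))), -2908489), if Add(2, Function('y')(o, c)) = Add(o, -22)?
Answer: -6038045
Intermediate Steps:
Function('y')(o, c) = Add(-24, o) (Function('y')(o, c) = Add(-2, Add(o, -22)) = Add(-2, Add(-22, o)) = Add(-24, o))
Add(Add(l, Add(Mul(356, 154), Function('y')(15, -10))), -2908489) = Add(Add(-3184371, Add(Mul(356, 154), Add(-24, 15))), -2908489) = Add(Add(-3184371, Add(54824, -9)), -2908489) = Add(Add(-3184371, 54815), -2908489) = Add(-3129556, -2908489) = -6038045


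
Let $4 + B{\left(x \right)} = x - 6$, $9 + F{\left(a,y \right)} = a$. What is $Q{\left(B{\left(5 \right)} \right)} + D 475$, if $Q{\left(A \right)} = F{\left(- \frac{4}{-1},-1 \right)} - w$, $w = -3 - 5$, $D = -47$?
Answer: $-22322$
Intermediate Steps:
$F{\left(a,y \right)} = -9 + a$
$B{\left(x \right)} = -10 + x$ ($B{\left(x \right)} = -4 + \left(x - 6\right) = -4 + \left(-6 + x\right) = -10 + x$)
$w = -8$
$Q{\left(A \right)} = 3$ ($Q{\left(A \right)} = \left(-9 - \frac{4}{-1}\right) - -8 = \left(-9 - -4\right) + 8 = \left(-9 + 4\right) + 8 = -5 + 8 = 3$)
$Q{\left(B{\left(5 \right)} \right)} + D 475 = 3 - 22325 = -22322$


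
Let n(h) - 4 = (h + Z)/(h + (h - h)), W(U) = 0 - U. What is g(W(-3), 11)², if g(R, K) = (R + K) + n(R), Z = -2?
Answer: 3025/9 ≈ 336.11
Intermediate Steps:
W(U) = -U
n(h) = 4 + (-2 + h)/h (n(h) = 4 + (h - 2)/(h + (h - h)) = 4 + (-2 + h)/(h + 0) = 4 + (-2 + h)/h)
g(R, K) = 5 + K + R - 2/R (g(R, K) = (R + K) + (5 - 2/R) = (K + R) + (5 - 2/R) = 5 + K + R - 2/R)
g(W(-3), 11)² = (5 + 11 - 1*(-3) - 2/((-1*(-3))))² = (5 + 11 + 3 - 2/3)² = (5 + 11 + 3 - 2*⅓)² = (5 + 11 + 3 - ⅔)² = (55/3)² = 3025/9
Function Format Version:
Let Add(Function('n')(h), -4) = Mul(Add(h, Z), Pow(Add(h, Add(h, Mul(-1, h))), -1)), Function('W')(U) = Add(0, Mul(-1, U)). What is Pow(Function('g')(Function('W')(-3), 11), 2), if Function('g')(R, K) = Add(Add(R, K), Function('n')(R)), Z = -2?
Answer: Rational(3025, 9) ≈ 336.11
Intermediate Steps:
Function('W')(U) = Mul(-1, U)
Function('n')(h) = Add(4, Mul(Pow(h, -1), Add(-2, h))) (Function('n')(h) = Add(4, Mul(Add(h, -2), Pow(Add(h, Add(h, Mul(-1, h))), -1))) = Add(4, Mul(Add(-2, h), Pow(Add(h, 0), -1))) = Add(4, Mul(Add(-2, h), Pow(h, -1))) = Add(4, Mul(Pow(h, -1), Add(-2, h))))
Function('g')(R, K) = Add(5, K, R, Mul(-2, Pow(R, -1))) (Function('g')(R, K) = Add(Add(R, K), Add(5, Mul(-2, Pow(R, -1)))) = Add(Add(K, R), Add(5, Mul(-2, Pow(R, -1)))) = Add(5, K, R, Mul(-2, Pow(R, -1))))
Pow(Function('g')(Function('W')(-3), 11), 2) = Pow(Add(5, 11, Mul(-1, -3), Mul(-2, Pow(Mul(-1, -3), -1))), 2) = Pow(Add(5, 11, 3, Mul(-2, Pow(3, -1))), 2) = Pow(Add(5, 11, 3, Mul(-2, Rational(1, 3))), 2) = Pow(Add(5, 11, 3, Rational(-2, 3)), 2) = Pow(Rational(55, 3), 2) = Rational(3025, 9)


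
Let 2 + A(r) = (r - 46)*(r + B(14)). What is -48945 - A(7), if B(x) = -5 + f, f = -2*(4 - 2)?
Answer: -49021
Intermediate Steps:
f = -4 (f = -2*2 = -4)
B(x) = -9 (B(x) = -5 - 4 = -9)
A(r) = -2 + (-46 + r)*(-9 + r) (A(r) = -2 + (r - 46)*(r - 9) = -2 + (-46 + r)*(-9 + r))
-48945 - A(7) = -48945 - (412 + 7**2 - 55*7) = -48945 - (412 + 49 - 385) = -48945 - 1*76 = -48945 - 76 = -49021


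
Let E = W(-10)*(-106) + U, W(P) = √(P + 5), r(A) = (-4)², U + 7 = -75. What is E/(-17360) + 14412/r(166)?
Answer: 7818551/8680 + 53*I*√5/8680 ≈ 900.75 + 0.013653*I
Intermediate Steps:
U = -82 (U = -7 - 75 = -82)
r(A) = 16
W(P) = √(5 + P)
E = -82 - 106*I*√5 (E = √(5 - 10)*(-106) - 82 = √(-5)*(-106) - 82 = (I*√5)*(-106) - 82 = -106*I*√5 - 82 = -82 - 106*I*√5 ≈ -82.0 - 237.02*I)
E/(-17360) + 14412/r(166) = (-82 - 106*I*√5)/(-17360) + 14412/16 = (-82 - 106*I*√5)*(-1/17360) + 14412*(1/16) = (41/8680 + 53*I*√5/8680) + 3603/4 = 7818551/8680 + 53*I*√5/8680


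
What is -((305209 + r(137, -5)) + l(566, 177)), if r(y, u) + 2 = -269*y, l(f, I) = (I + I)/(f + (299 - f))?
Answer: -80238200/299 ≈ -2.6836e+5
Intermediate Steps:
l(f, I) = 2*I/299 (l(f, I) = (2*I)/299 = (2*I)*(1/299) = 2*I/299)
r(y, u) = -2 - 269*y
-((305209 + r(137, -5)) + l(566, 177)) = -((305209 + (-2 - 269*137)) + (2/299)*177) = -((305209 + (-2 - 36853)) + 354/299) = -((305209 - 36855) + 354/299) = -(268354 + 354/299) = -1*80238200/299 = -80238200/299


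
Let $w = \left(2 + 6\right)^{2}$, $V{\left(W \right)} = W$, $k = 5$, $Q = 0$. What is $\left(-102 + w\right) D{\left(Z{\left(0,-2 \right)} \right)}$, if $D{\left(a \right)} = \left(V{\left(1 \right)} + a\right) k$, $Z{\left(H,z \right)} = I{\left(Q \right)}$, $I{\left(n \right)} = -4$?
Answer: $570$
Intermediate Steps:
$Z{\left(H,z \right)} = -4$
$D{\left(a \right)} = 5 + 5 a$ ($D{\left(a \right)} = \left(1 + a\right) 5 = 5 + 5 a$)
$w = 64$ ($w = 8^{2} = 64$)
$\left(-102 + w\right) D{\left(Z{\left(0,-2 \right)} \right)} = \left(-102 + 64\right) \left(5 + 5 \left(-4\right)\right) = - 38 \left(5 - 20\right) = \left(-38\right) \left(-15\right) = 570$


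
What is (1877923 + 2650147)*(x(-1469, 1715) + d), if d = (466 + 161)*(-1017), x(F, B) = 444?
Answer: -2885354125050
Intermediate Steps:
d = -637659 (d = 627*(-1017) = -637659)
(1877923 + 2650147)*(x(-1469, 1715) + d) = (1877923 + 2650147)*(444 - 637659) = 4528070*(-637215) = -2885354125050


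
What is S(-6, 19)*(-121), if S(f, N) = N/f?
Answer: 2299/6 ≈ 383.17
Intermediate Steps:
S(-6, 19)*(-121) = (19/(-6))*(-121) = (19*(-⅙))*(-121) = -19/6*(-121) = 2299/6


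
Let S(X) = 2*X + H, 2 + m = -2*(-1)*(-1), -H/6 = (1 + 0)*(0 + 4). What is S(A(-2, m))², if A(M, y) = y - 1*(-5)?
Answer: 484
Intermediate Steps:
H = -24 (H = -6*(1 + 0)*(0 + 4) = -6*4 = -24)
m = -4 (m = -2 - 2*(-1)*(-1) = -2 + 2*(-1) = -2 - 2 = -4)
A(M, y) = 5 + y (A(M, y) = y + 5 = 5 + y)
S(X) = -24 + 2*X (S(X) = 2*X - 24 = -24 + 2*X)
S(A(-2, m))² = (-24 + 2*(5 - 4))² = (-24 + 2*1)² = (-24 + 2)² = (-22)² = 484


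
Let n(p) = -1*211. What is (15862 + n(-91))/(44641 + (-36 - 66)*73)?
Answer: 15651/37195 ≈ 0.42078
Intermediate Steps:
n(p) = -211
(15862 + n(-91))/(44641 + (-36 - 66)*73) = (15862 - 211)/(44641 + (-36 - 66)*73) = 15651/(44641 - 102*73) = 15651/(44641 - 7446) = 15651/37195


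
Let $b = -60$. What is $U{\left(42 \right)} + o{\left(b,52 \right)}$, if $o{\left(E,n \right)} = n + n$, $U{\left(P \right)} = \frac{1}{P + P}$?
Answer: $\frac{8737}{84} \approx 104.01$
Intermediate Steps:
$U{\left(P \right)} = \frac{1}{2 P}$
$o{\left(E,n \right)} = 2 n$
$U{\left(42 \right)} + o{\left(b,52 \right)} = \frac{1}{2 \cdot 42} + 2 \cdot 52 = \frac{1}{2} \cdot \frac{1}{42} + 104 = \frac{1}{84} + 104 = \frac{8737}{84}$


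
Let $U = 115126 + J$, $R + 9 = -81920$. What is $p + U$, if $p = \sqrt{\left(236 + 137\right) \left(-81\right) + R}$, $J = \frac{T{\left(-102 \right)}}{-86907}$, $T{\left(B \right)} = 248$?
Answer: $\frac{10005255034}{86907} + i \sqrt{112142} \approx 1.1513 \cdot 10^{5} + 334.88 i$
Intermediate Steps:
$R = -81929$ ($R = -9 - 81920 = -81929$)
$J = - \frac{248}{86907}$ ($J = \frac{248}{-86907} = 248 \left(- \frac{1}{86907}\right) = - \frac{248}{86907} \approx -0.0028536$)
$U = \frac{10005255034}{86907}$ ($U = 115126 - \frac{248}{86907} = \frac{10005255034}{86907} \approx 1.1513 \cdot 10^{5}$)
$p = i \sqrt{112142}$ ($p = \sqrt{\left(236 + 137\right) \left(-81\right) - 81929} = \sqrt{373 \left(-81\right) - 81929} = \sqrt{-30213 - 81929} = \sqrt{-112142} = i \sqrt{112142} \approx 334.88 i$)
$p + U = i \sqrt{112142} + \frac{10005255034}{86907} = \frac{10005255034}{86907} + i \sqrt{112142}$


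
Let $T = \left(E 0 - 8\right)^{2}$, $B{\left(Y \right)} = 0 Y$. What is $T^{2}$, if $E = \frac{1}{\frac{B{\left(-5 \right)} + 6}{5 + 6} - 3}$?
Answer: $4096$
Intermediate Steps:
$B{\left(Y \right)} = 0$
$E = - \frac{11}{27}$ ($E = \frac{1}{\frac{0 + 6}{5 + 6} - 3} = \frac{1}{\frac{6}{11} - 3} = \frac{1}{- \frac{27}{11}} = - \frac{11}{27} \approx -0.40741$)
$T = 64$ ($T = \left(\left(- \frac{11}{27}\right) 0 - 8\right)^{2} = \left(0 - 8\right)^{2} = \left(-8\right)^{2} = 64$)
$T^{2} = 64^{2} = 4096$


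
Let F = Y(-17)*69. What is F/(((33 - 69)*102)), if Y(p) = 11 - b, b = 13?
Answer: 23/612 ≈ 0.037582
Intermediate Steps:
Y(p) = -2 (Y(p) = 11 - 1*13 = 11 - 13 = -2)
F = -138 (F = -2*69 = -138)
F/(((33 - 69)*102)) = -138*1/(102*(33 - 69)) = -138/((-36*102)) = -138/(-3672) = -138*(-1/3672) = 23/612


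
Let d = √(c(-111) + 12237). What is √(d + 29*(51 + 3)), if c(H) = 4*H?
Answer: √(1566 + √11793) ≈ 40.922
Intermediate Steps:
d = √11793 (d = √(4*(-111) + 12237) = √(-444 + 12237) = √11793 ≈ 108.60)
√(d + 29*(51 + 3)) = √(√11793 + 29*(51 + 3)) = √(√11793 + 29*54) = √(√11793 + 1566) = √(1566 + √11793)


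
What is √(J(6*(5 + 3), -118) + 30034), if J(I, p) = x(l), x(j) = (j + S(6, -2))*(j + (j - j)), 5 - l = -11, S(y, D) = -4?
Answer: √30226 ≈ 173.86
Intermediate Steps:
l = 16 (l = 5 - 1*(-11) = 5 + 11 = 16)
x(j) = j*(-4 + j) (x(j) = (j - 4)*(j + (j - j)) = (-4 + j)*(j + 0) = (-4 + j)*j = j*(-4 + j))
J(I, p) = 192 (J(I, p) = 16*(-4 + 16) = 16*12 = 192)
√(J(6*(5 + 3), -118) + 30034) = √(192 + 30034) = √30226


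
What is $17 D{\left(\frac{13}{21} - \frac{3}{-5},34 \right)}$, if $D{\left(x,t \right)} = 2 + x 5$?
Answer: $\frac{2890}{21} \approx 137.62$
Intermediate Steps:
$D{\left(x,t \right)} = 2 + 5 x$
$17 D{\left(\frac{13}{21} - \frac{3}{-5},34 \right)} = 17 \left(2 + 5 \left(\frac{13}{21} - \frac{3}{-5}\right)\right) = 17 \left(2 + 5 \left(13 \cdot \frac{1}{21} - - \frac{3}{5}\right)\right) = 17 \left(2 + 5 \left(\frac{13}{21} + \frac{3}{5}\right)\right) = 17 \left(2 + 5 \cdot \frac{128}{105}\right) = 17 \left(2 + \frac{128}{21}\right) = 17 \cdot \frac{170}{21} = \frac{2890}{21}$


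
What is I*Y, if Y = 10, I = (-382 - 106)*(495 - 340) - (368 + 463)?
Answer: -764710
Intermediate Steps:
I = -76471 (I = -488*155 - 1*831 = -75640 - 831 = -76471)
I*Y = -76471*10 = -764710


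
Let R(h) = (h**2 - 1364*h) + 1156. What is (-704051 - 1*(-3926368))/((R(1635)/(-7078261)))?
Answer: -3258342964391/63463 ≈ -5.1342e+7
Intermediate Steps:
R(h) = 1156 + h**2 - 1364*h
(-704051 - 1*(-3926368))/((R(1635)/(-7078261))) = (-704051 - 1*(-3926368))/(((1156 + 1635**2 - 1364*1635)/(-7078261))) = (-704051 + 3926368)/(((1156 + 2673225 - 2230140)*(-1/7078261))) = 3222317/((444241*(-1/7078261))) = 3222317/(-444241/7078261) = 3222317*(-7078261/444241) = -3258342964391/63463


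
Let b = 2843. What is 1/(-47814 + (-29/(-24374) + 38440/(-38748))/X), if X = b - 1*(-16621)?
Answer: -4595663297232/219737045127804065 ≈ -2.0914e-5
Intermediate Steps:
X = 19464 (X = 2843 - 1*(-16621) = 2843 + 16621 = 19464)
1/(-47814 + (-29/(-24374) + 38440/(-38748))/X) = 1/(-47814 + (-29/(-24374) + 38440/(-38748))/19464) = 1/(-47814 + (-29*(-1/24374) + 38440*(-1/38748))*(1/19464)) = 1/(-47814 + (29/24374 - 9610/9687)*(1/19464)) = 1/(-47814 - 233953217/236110938*1/19464) = 1/(-47814 - 233953217/4595663297232) = 1/(-219737045127804065/4595663297232) = -4595663297232/219737045127804065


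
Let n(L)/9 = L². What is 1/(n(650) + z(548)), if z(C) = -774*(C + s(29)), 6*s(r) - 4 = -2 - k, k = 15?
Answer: 1/3380025 ≈ 2.9586e-7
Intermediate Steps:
s(r) = -13/6 (s(r) = ⅔ + (-2 - 1*15)/6 = ⅔ + (-2 - 15)/6 = ⅔ + (⅙)*(-17) = ⅔ - 17/6 = -13/6)
z(C) = 1677 - 774*C (z(C) = -774*(C - 13/6) = -774*(-13/6 + C) = 1677 - 774*C)
n(L) = 9*L²
1/(n(650) + z(548)) = 1/(9*650² + (1677 - 774*548)) = 1/(9*422500 + (1677 - 424152)) = 1/(3802500 - 422475) = 1/3380025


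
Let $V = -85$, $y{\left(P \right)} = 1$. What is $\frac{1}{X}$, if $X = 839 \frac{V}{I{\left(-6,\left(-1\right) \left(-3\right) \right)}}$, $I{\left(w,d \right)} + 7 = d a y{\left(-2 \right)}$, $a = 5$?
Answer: $- \frac{8}{71315} \approx -0.00011218$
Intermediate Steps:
$I{\left(w,d \right)} = -7 + 5 d$ ($I{\left(w,d \right)} = -7 + d 5 \cdot 1 = -7 + 5 d 1 = -7 + 5 d$)
$X = - \frac{71315}{8}$ ($X = 839 \left(- \frac{85}{-7 + 5 \left(\left(-1\right) \left(-3\right)\right)}\right) = 839 \left(- \frac{85}{-7 + 5 \cdot 3}\right) = 839 \left(- \frac{85}{-7 + 15}\right) = 839 \left(- \frac{85}{8}\right) = - \frac{71315}{8} \approx -8914.4$)
$\frac{1}{X} = \frac{1}{- \frac{71315}{8}} = - \frac{8}{71315}$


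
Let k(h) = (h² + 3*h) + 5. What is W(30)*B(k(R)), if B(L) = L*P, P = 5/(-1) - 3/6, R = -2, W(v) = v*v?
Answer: -14850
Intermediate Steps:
W(v) = v²
k(h) = 5 + h² + 3*h
P = -11/2 (P = 5*(-1) - 3*⅙ = -5 - ½ = -11/2 ≈ -5.5000)
B(L) = -11*L/2 (B(L) = L*(-11/2) = -11*L/2)
W(30)*B(k(R)) = 30²*(-11*(5 + (-2)² + 3*(-2))/2) = 900*(-11*(5 + 4 - 6)/2) = 900*(-11/2*3) = 900*(-33/2) = -14850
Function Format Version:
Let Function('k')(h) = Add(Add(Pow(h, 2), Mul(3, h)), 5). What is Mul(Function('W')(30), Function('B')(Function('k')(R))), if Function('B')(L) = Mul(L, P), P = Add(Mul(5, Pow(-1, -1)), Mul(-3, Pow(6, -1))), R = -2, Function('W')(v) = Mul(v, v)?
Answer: -14850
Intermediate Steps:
Function('W')(v) = Pow(v, 2)
Function('k')(h) = Add(5, Pow(h, 2), Mul(3, h))
P = Rational(-11, 2) (P = Add(Mul(5, -1), Mul(-3, Rational(1, 6))) = Add(-5, Rational(-1, 2)) = Rational(-11, 2) ≈ -5.5000)
Function('B')(L) = Mul(Rational(-11, 2), L) (Function('B')(L) = Mul(L, Rational(-11, 2)) = Mul(Rational(-11, 2), L))
Mul(Function('W')(30), Function('B')(Function('k')(R))) = Mul(Pow(30, 2), Mul(Rational(-11, 2), Add(5, Pow(-2, 2), Mul(3, -2)))) = Mul(900, Mul(Rational(-11, 2), Add(5, 4, -6))) = Mul(900, Mul(Rational(-11, 2), 3)) = Mul(900, Rational(-33, 2)) = -14850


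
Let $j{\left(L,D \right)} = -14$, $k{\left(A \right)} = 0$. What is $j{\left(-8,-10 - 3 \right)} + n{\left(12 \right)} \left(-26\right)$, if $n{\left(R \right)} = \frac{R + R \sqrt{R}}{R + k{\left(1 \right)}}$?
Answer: $-40 - 52 \sqrt{3} \approx -130.07$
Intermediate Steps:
$n{\left(R \right)} = \frac{R + R^{\frac{3}{2}}}{R}$ ($n{\left(R \right)} = \frac{R + R \sqrt{R}}{R + 0} = \frac{R + R^{\frac{3}{2}}}{R}$)
$j{\left(-8,-10 - 3 \right)} + n{\left(12 \right)} \left(-26\right) = -14 + \left(1 + \sqrt{12}\right) \left(-26\right) = -14 + \left(1 + 2 \sqrt{3}\right) \left(-26\right) = -14 - \left(26 + 52 \sqrt{3}\right) = -40 - 52 \sqrt{3}$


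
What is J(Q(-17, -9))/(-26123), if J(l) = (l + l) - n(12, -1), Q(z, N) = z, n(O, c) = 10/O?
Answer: 209/156738 ≈ 0.0013334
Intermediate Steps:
J(l) = -⅚ + 2*l (J(l) = (l + l) - 10/12 = 2*l - 10/12 = 2*l - 1*⅚ = 2*l - ⅚ = -⅚ + 2*l)
J(Q(-17, -9))/(-26123) = (-⅚ + 2*(-17))/(-26123) = (-⅚ - 34)*(-1/26123) = -209/6*(-1/26123) = 209/156738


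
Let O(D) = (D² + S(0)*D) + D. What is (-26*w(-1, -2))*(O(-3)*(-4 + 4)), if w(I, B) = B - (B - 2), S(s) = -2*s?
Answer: 0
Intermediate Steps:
w(I, B) = 2 (w(I, B) = B - (-2 + B) = B + (2 - B) = 2)
O(D) = D + D² (O(D) = (D² + (-2*0)*D) + D = (D² + 0*D) + D = (D² + 0) + D = D² + D = D + D²)
(-26*w(-1, -2))*(O(-3)*(-4 + 4)) = (-26*2)*((-3*(1 - 3))*(-4 + 4)) = -52*(-3*(-2))*0 = -312*0 = -52*0 = 0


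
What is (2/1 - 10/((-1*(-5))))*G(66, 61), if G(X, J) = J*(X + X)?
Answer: 0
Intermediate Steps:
G(X, J) = 2*J*X (G(X, J) = J*(2*X) = 2*J*X)
(2/1 - 10/((-1*(-5))))*G(66, 61) = (2/1 - 10/((-1*(-5))))*(2*61*66) = (2*1 - 10/5)*8052 = (2 - 10*1/5)*8052 = (2 - 2)*8052 = 0*8052 = 0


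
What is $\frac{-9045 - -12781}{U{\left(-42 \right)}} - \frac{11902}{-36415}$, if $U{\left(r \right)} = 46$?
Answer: $\frac{68296966}{837545} \approx 81.544$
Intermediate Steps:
$\frac{-9045 - -12781}{U{\left(-42 \right)}} - \frac{11902}{-36415} = \frac{-9045 - -12781}{46} - \frac{11902}{-36415} = \left(-9045 + 12781\right) \frac{1}{46} - - \frac{11902}{36415} = 3736 \cdot \frac{1}{46} + \frac{11902}{36415} = \frac{1868}{23} + \frac{11902}{36415} = \frac{68296966}{837545}$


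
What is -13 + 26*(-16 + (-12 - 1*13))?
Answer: -1079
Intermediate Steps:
-13 + 26*(-16 + (-12 - 1*13)) = -13 + 26*(-16 + (-12 - 13)) = -13 + 26*(-16 - 25) = -13 + 26*(-41) = -13 - 1066 = -1079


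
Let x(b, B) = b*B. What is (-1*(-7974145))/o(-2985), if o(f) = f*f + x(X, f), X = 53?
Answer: 1594829/1750404 ≈ 0.91112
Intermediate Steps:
x(b, B) = B*b
o(f) = f**2 + 53*f (o(f) = f*f + f*53 = f**2 + 53*f)
(-1*(-7974145))/o(-2985) = (-1*(-7974145))/((-2985*(53 - 2985))) = 7974145/((-2985*(-2932))) = 7974145/8752020 = 7974145*(1/8752020) = 1594829/1750404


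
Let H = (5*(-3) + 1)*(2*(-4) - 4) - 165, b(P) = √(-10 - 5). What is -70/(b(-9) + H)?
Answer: -35/4 + 35*I*√15/12 ≈ -8.75 + 11.296*I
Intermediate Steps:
b(P) = I*√15 (b(P) = √(-15) = I*√15)
H = 3 (H = (-15 + 1)*(-8 - 4) - 165 = -14*(-12) - 165 = 168 - 165 = 3)
-70/(b(-9) + H) = -70/(I*√15 + 3) = -70/(3 + I*√15)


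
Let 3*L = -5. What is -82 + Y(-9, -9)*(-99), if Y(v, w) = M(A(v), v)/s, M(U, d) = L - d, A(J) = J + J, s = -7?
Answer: 152/7 ≈ 21.714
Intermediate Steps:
L = -5/3 (L = (1/3)*(-5) = -5/3 ≈ -1.6667)
A(J) = 2*J
M(U, d) = -5/3 - d
Y(v, w) = 5/21 + v/7 (Y(v, w) = (-5/3 - v)/(-7) = (-5/3 - v)*(-1/7) = 5/21 + v/7)
-82 + Y(-9, -9)*(-99) = -82 + (5/21 + (1/7)*(-9))*(-99) = -82 + (5/21 - 9/7)*(-99) = -82 - 22/21*(-99) = -82 + 726/7 = 152/7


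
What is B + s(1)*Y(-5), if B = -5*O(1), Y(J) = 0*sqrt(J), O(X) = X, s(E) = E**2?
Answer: -5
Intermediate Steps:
Y(J) = 0
B = -5 (B = -5*1 = -5)
B + s(1)*Y(-5) = -5 + 1**2*0 = -5 + 1*0 = -5 + 0 = -5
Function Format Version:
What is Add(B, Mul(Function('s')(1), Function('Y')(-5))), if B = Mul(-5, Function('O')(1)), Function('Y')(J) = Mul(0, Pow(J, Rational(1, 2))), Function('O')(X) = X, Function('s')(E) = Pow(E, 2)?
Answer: -5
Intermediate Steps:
Function('Y')(J) = 0
B = -5 (B = Mul(-5, 1) = -5)
Add(B, Mul(Function('s')(1), Function('Y')(-5))) = Add(-5, Mul(Pow(1, 2), 0)) = Add(-5, Mul(1, 0)) = Add(-5, 0) = -5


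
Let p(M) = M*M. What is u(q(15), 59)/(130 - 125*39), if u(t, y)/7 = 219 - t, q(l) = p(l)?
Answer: 42/4745 ≈ 0.0088514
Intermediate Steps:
p(M) = M²
q(l) = l²
u(t, y) = 1533 - 7*t (u(t, y) = 7*(219 - t) = 1533 - 7*t)
u(q(15), 59)/(130 - 125*39) = (1533 - 7*15²)/(130 - 125*39) = (1533 - 7*225)/(130 - 4875) = (1533 - 1575)/(-4745) = -42*(-1/4745) = 42/4745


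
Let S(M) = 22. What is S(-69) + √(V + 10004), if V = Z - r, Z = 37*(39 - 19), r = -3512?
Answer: 22 + 36*√11 ≈ 141.40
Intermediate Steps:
Z = 740 (Z = 37*20 = 740)
V = 4252 (V = 740 - 1*(-3512) = 740 + 3512 = 4252)
S(-69) + √(V + 10004) = 22 + √(4252 + 10004) = 22 + √14256 = 22 + 36*√11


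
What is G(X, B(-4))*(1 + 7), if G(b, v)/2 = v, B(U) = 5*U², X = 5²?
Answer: 1280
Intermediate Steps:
X = 25
G(b, v) = 2*v
G(X, B(-4))*(1 + 7) = (2*(5*(-4)²))*(1 + 7) = (2*(5*16))*8 = (2*80)*8 = 160*8 = 1280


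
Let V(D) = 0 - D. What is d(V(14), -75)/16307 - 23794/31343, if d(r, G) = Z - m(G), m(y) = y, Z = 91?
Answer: -382805820/511110301 ≈ -0.74897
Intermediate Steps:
V(D) = -D
d(r, G) = 91 - G
d(V(14), -75)/16307 - 23794/31343 = (91 - 1*(-75))/16307 - 23794/31343 = (91 + 75)*(1/16307) - 23794*1/31343 = 166*(1/16307) - 23794/31343 = 166/16307 - 23794/31343 = -382805820/511110301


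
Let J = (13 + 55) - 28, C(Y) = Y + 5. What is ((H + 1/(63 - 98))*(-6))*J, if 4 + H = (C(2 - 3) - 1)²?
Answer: -8352/7 ≈ -1193.1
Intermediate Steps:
C(Y) = 5 + Y
H = 5 (H = -4 + ((5 + (2 - 3)) - 1)² = -4 + ((5 - 1) - 1)² = -4 + (4 - 1)² = -4 + 3² = -4 + 9 = 5)
J = 40 (J = 68 - 28 = 40)
((H + 1/(63 - 98))*(-6))*J = ((5 + 1/(63 - 98))*(-6))*40 = ((5 + 1/(-35))*(-6))*40 = ((5 - 1/35)*(-6))*40 = ((174/35)*(-6))*40 = -1044/35*40 = -8352/7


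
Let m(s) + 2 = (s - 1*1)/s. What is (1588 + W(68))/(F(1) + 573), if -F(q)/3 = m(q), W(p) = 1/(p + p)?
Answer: 215969/78744 ≈ 2.7427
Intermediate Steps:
W(p) = 1/(2*p)
m(s) = -2 + (-1 + s)/s (m(s) = -2 + (s - 1*1)/s = -2 + (s - 1)/s = -2 + (-1 + s)/s)
F(q) = -3*(-1 - q)/q
(1588 + W(68))/(F(1) + 573) = (1588 + (½)/68)/((3 + 3/1) + 573) = (1588 + (½)*(1/68))/((3 + 3*1) + 573) = (1588 + 1/136)/((3 + 3) + 573) = 215969/(136*(6 + 573)) = (215969/136)/579 = (215969/136)*(1/579) = 215969/78744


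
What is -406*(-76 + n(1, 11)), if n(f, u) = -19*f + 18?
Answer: 31262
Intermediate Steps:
n(f, u) = 18 - 19*f
-406*(-76 + n(1, 11)) = -406*(-76 + (18 - 19*1)) = -406*(-76 + (18 - 19)) = -406*(-76 - 1) = -406*(-77) = 31262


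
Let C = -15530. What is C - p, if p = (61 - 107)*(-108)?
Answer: -20498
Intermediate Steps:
p = 4968 (p = -46*(-108) = 4968)
C - p = -15530 - 1*4968 = -15530 - 4968 = -20498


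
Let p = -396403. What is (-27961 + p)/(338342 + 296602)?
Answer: -106091/158736 ≈ -0.66835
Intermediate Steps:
(-27961 + p)/(338342 + 296602) = (-27961 - 396403)/(338342 + 296602) = -424364/634944 = -424364*1/634944 = -106091/158736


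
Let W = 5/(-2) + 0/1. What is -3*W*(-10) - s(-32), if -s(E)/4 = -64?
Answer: -331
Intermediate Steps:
W = -5/2 (W = 5*(-1/2) + 0*1 = -5/2 + 0 = -5/2 ≈ -2.5000)
s(E) = 256 (s(E) = -4*(-64) = 256)
-3*W*(-10) - s(-32) = -3*(-5/2)*(-10) - 1*256 = (15/2)*(-10) - 256 = -75 - 256 = -331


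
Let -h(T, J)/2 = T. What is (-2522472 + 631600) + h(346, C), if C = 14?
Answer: -1891564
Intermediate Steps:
h(T, J) = -2*T
(-2522472 + 631600) + h(346, C) = (-2522472 + 631600) - 2*346 = -1890872 - 692 = -1891564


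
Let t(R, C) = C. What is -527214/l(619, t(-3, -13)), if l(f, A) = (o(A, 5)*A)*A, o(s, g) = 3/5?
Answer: -878690/169 ≈ -5199.4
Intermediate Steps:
o(s, g) = 3/5 (o(s, g) = 3*(1/5) = 3/5)
l(f, A) = 3*A**2/5 (l(f, A) = (3*A/5)*A = 3*A**2/5)
-527214/l(619, t(-3, -13)) = -527214/((3/5)*(-13)**2) = -527214/((3/5)*169) = -527214/507/5 = -527214*5/507 = -878690/169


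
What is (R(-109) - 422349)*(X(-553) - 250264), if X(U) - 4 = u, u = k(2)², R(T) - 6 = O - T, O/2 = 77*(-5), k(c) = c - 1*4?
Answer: 105859289024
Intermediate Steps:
k(c) = -4 + c (k(c) = c - 4 = -4 + c)
O = -770 (O = 2*(77*(-5)) = 2*(-385) = -770)
R(T) = -764 - T (R(T) = 6 + (-770 - T) = -764 - T)
u = 4 (u = (-4 + 2)² = (-2)² = 4)
X(U) = 8 (X(U) = 4 + 4 = 8)
(R(-109) - 422349)*(X(-553) - 250264) = ((-764 - 1*(-109)) - 422349)*(8 - 250264) = ((-764 + 109) - 422349)*(-250256) = (-655 - 422349)*(-250256) = -423004*(-250256) = 105859289024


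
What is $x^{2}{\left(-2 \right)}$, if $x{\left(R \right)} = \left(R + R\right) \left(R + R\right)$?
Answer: $256$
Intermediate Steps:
$x{\left(R \right)} = 4 R^{2}$ ($x{\left(R \right)} = 2 R 2 R = 4 R^{2}$)
$x^{2}{\left(-2 \right)} = \left(4 \left(-2\right)^{2}\right)^{2} = \left(4 \cdot 4\right)^{2} = 16^{2} = 256$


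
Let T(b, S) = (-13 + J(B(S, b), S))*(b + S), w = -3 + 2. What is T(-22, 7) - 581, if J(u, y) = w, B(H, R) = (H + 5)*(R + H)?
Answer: -371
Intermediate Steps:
B(H, R) = (5 + H)*(H + R)
w = -1
J(u, y) = -1
T(b, S) = -14*S - 14*b (T(b, S) = (-13 - 1)*(b + S) = -14*(S + b) = -14*S - 14*b)
T(-22, 7) - 581 = (-14*7 - 14*(-22)) - 581 = (-98 + 308) - 581 = 210 - 581 = -371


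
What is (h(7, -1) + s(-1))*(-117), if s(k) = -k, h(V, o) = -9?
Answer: 936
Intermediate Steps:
(h(7, -1) + s(-1))*(-117) = (-9 - 1*(-1))*(-117) = (-9 + 1)*(-117) = -8*(-117) = 936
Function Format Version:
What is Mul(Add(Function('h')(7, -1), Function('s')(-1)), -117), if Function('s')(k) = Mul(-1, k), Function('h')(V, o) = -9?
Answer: 936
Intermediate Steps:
Mul(Add(Function('h')(7, -1), Function('s')(-1)), -117) = Mul(Add(-9, Mul(-1, -1)), -117) = Mul(Add(-9, 1), -117) = Mul(-8, -117) = 936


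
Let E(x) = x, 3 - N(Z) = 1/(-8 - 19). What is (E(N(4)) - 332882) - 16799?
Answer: -9441305/27 ≈ -3.4968e+5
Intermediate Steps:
N(Z) = 82/27 (N(Z) = 3 - 1/(-8 - 19) = 3 - 1/(-27) = 3 - 1*(-1/27) = 3 + 1/27 = 82/27)
(E(N(4)) - 332882) - 16799 = (82/27 - 332882) - 16799 = -8987732/27 - 16799 = -9441305/27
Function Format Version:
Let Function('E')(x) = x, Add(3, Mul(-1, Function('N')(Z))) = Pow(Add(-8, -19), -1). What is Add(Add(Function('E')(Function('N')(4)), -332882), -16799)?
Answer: Rational(-9441305, 27) ≈ -3.4968e+5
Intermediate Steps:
Function('N')(Z) = Rational(82, 27) (Function('N')(Z) = Add(3, Mul(-1, Pow(Add(-8, -19), -1))) = Add(3, Mul(-1, Pow(-27, -1))) = Add(3, Mul(-1, Rational(-1, 27))) = Add(3, Rational(1, 27)) = Rational(82, 27))
Add(Add(Function('E')(Function('N')(4)), -332882), -16799) = Add(Add(Rational(82, 27), -332882), -16799) = Add(Rational(-8987732, 27), -16799) = Rational(-9441305, 27)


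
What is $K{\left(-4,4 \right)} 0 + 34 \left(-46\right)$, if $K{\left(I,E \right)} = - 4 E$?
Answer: $-1564$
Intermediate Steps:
$K{\left(-4,4 \right)} 0 + 34 \left(-46\right) = \left(-4\right) 4 \cdot 0 + 34 \left(-46\right) = \left(-16\right) 0 - 1564 = 0 - 1564 = -1564$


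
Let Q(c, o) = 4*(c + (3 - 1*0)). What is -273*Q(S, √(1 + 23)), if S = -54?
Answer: 55692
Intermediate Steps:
Q(c, o) = 12 + 4*c (Q(c, o) = 4*(c + (3 + 0)) = 4*(c + 3) = 4*(3 + c) = 12 + 4*c)
-273*Q(S, √(1 + 23)) = -273*(12 + 4*(-54)) = -273*(12 - 216) = -273*(-204) = 55692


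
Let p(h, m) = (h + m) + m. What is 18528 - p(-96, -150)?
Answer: 18924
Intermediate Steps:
p(h, m) = h + 2*m
18528 - p(-96, -150) = 18528 - (-96 + 2*(-150)) = 18528 - (-96 - 300) = 18528 - 1*(-396) = 18528 + 396 = 18924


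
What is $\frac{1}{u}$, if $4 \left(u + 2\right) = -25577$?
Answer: $- \frac{4}{25585} \approx -0.00015634$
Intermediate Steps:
$u = - \frac{25585}{4}$ ($u = -2 + \frac{1}{4} \left(-25577\right) = -2 - \frac{25577}{4} = - \frac{25585}{4} \approx -6396.3$)
$\frac{1}{u} = \frac{1}{- \frac{25585}{4}} = - \frac{4}{25585}$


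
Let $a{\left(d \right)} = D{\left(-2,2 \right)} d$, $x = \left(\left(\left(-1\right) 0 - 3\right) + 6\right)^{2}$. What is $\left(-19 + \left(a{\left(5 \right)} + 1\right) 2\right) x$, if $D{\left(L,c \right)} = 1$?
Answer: $-63$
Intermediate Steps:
$x = 9$ ($x = \left(\left(0 - 3\right) + 6\right)^{2} = \left(-3 + 6\right)^{2} = 3^{2} = 9$)
$a{\left(d \right)} = d$ ($a{\left(d \right)} = 1 d = d$)
$\left(-19 + \left(a{\left(5 \right)} + 1\right) 2\right) x = \left(-19 + \left(5 + 1\right) 2\right) 9 = \left(-19 + 6 \cdot 2\right) 9 = \left(-19 + 12\right) 9 = \left(-7\right) 9 = -63$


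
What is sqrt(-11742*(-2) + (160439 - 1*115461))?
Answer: sqrt(68462) ≈ 261.65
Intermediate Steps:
sqrt(-11742*(-2) + (160439 - 1*115461)) = sqrt(23484 + (160439 - 115461)) = sqrt(23484 + 44978) = sqrt(68462)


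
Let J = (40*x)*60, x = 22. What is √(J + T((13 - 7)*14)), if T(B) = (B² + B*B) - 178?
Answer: √66734 ≈ 258.33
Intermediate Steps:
J = 52800 (J = (40*22)*60 = 880*60 = 52800)
T(B) = -178 + 2*B² (T(B) = (B² + B²) - 178 = 2*B² - 178 = -178 + 2*B²)
√(J + T((13 - 7)*14)) = √(52800 + (-178 + 2*((13 - 7)*14)²)) = √(52800 + (-178 + 2*(6*14)²)) = √(52800 + (-178 + 2*84²)) = √(52800 + (-178 + 2*7056)) = √(52800 + (-178 + 14112)) = √(52800 + 13934) = √66734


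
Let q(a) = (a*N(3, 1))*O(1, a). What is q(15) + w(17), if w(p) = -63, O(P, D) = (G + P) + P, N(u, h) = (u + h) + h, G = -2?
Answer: -63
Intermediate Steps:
N(u, h) = u + 2*h (N(u, h) = (h + u) + h = u + 2*h)
O(P, D) = -2 + 2*P (O(P, D) = (-2 + P) + P = -2 + 2*P)
q(a) = 0 (q(a) = (a*(3 + 2*1))*(-2 + 2*1) = (a*(3 + 2))*(-2 + 2) = (a*5)*0 = (5*a)*0 = 0)
q(15) + w(17) = 0 - 63 = -63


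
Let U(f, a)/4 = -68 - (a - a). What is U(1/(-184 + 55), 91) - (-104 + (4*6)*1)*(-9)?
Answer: -992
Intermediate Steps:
U(f, a) = -272 (U(f, a) = 4*(-68 - (a - a)) = 4*(-68 - 1*0) = 4*(-68 + 0) = 4*(-68) = -272)
U(1/(-184 + 55), 91) - (-104 + (4*6)*1)*(-9) = -272 - (-104 + (4*6)*1)*(-9) = -272 - (-104 + 24*1)*(-9) = -272 - (-104 + 24)*(-9) = -272 - (-80)*(-9) = -272 - 1*720 = -272 - 720 = -992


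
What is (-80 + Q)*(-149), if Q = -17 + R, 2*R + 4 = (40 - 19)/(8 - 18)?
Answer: 298149/20 ≈ 14907.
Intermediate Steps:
R = -61/20 (R = -2 + ((40 - 19)/(8 - 18))/2 = -2 + (21/(-10))/2 = -2 + (21*(-⅒))/2 = -2 + (½)*(-21/10) = -2 - 21/20 = -61/20 ≈ -3.0500)
Q = -401/20 (Q = -17 - 61/20 = -401/20 ≈ -20.050)
(-80 + Q)*(-149) = (-80 - 401/20)*(-149) = -2001/20*(-149) = 298149/20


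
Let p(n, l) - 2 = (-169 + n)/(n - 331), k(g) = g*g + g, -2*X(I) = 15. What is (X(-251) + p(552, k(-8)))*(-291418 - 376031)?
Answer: 1111302585/442 ≈ 2.5143e+6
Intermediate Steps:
X(I) = -15/2 (X(I) = -½*15 = -15/2)
k(g) = g + g² (k(g) = g² + g = g + g²)
p(n, l) = 2 + (-169 + n)/(-331 + n) (p(n, l) = 2 + (-169 + n)/(n - 331) = 2 + (-169 + n)/(-331 + n))
(X(-251) + p(552, k(-8)))*(-291418 - 376031) = (-15/2 + 3*(-277 + 552)/(-331 + 552))*(-291418 - 376031) = (-15/2 + 3*275/221)*(-667449) = (-15/2 + 3*(1/221)*275)*(-667449) = (-15/2 + 825/221)*(-667449) = -1665/442*(-667449) = 1111302585/442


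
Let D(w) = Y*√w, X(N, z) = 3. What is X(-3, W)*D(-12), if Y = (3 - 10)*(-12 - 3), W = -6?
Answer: 630*I*√3 ≈ 1091.2*I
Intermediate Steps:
Y = 105 (Y = -7*(-15) = 105)
D(w) = 105*√w
X(-3, W)*D(-12) = 3*(105*√(-12)) = 3*(105*(2*I*√3)) = 3*(210*I*√3) = 630*I*√3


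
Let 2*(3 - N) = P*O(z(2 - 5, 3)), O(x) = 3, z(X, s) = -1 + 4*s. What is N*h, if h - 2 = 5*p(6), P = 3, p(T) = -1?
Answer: 9/2 ≈ 4.5000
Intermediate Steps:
N = -3/2 (N = 3 - 3*3/2 = 3 - ½*9 = 3 - 9/2 = -3/2 ≈ -1.5000)
h = -3 (h = 2 + 5*(-1) = 2 - 5 = -3)
N*h = -3/2*(-3) = 9/2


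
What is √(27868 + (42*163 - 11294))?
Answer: 2*√5855 ≈ 153.04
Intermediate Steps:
√(27868 + (42*163 - 11294)) = √(27868 + (6846 - 11294)) = √(27868 - 4448) = √23420 = 2*√5855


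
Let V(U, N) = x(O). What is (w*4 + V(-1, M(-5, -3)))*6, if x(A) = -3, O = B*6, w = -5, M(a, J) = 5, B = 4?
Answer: -138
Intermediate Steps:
O = 24 (O = 4*6 = 24)
V(U, N) = -3
(w*4 + V(-1, M(-5, -3)))*6 = (-5*4 - 3)*6 = (-20 - 3)*6 = -23*6 = -138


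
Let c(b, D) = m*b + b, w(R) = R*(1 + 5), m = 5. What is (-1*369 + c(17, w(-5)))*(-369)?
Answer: 98523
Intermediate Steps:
w(R) = 6*R (w(R) = R*6 = 6*R)
c(b, D) = 6*b (c(b, D) = 5*b + b = 6*b)
(-1*369 + c(17, w(-5)))*(-369) = (-1*369 + 6*17)*(-369) = (-369 + 102)*(-369) = -267*(-369) = 98523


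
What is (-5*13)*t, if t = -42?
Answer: 2730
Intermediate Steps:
(-5*13)*t = -5*13*(-42) = -65*(-42) = 2730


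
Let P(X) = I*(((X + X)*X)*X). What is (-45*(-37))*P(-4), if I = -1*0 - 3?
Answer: 639360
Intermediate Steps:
I = -3 (I = 0 - 3 = -3)
P(X) = -6*X³ (P(X) = -3*(X + X)*X*X = -3*(2*X)*X*X = -3*2*X²*X = -6*X³)
(-45*(-37))*P(-4) = (-45*(-37))*(-6*(-4)³) = 1665*(-6*(-64)) = 1665*384 = 639360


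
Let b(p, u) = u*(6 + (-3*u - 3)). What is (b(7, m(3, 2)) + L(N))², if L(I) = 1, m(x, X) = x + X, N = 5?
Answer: 3481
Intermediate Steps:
m(x, X) = X + x
b(p, u) = u*(3 - 3*u) (b(p, u) = u*(6 + (-3 - 3*u)) = u*(3 - 3*u))
(b(7, m(3, 2)) + L(N))² = (3*(2 + 3)*(1 - (2 + 3)) + 1)² = (3*5*(1 - 1*5) + 1)² = (3*5*(1 - 5) + 1)² = (3*5*(-4) + 1)² = (-60 + 1)² = (-59)² = 3481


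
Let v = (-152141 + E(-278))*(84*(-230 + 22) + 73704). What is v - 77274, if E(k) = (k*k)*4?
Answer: 8828065566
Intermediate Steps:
E(k) = 4*k**2 (E(k) = k**2*4 = 4*k**2)
v = 8828142840 (v = (-152141 + 4*(-278)**2)*(84*(-230 + 22) + 73704) = (-152141 + 4*77284)*(84*(-208) + 73704) = (-152141 + 309136)*(-17472 + 73704) = 156995*56232 = 8828142840)
v - 77274 = 8828142840 - 77274 = 8828065566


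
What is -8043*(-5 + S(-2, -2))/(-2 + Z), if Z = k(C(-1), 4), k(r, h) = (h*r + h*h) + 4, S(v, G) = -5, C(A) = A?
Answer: 5745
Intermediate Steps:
k(r, h) = 4 + h² + h*r (k(r, h) = (h*r + h²) + 4 = (h² + h*r) + 4 = 4 + h² + h*r)
Z = 16 (Z = 4 + 4² + 4*(-1) = 4 + 16 - 4 = 16)
-8043*(-5 + S(-2, -2))/(-2 + Z) = -8043*(-5 - 5)/(-2 + 16) = -(-80430)/14 = -8043*(-5/7) = 5745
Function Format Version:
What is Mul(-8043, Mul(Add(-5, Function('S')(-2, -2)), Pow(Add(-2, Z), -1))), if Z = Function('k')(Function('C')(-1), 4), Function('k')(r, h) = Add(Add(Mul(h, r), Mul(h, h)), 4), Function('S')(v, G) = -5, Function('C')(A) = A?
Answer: 5745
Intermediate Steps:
Function('k')(r, h) = Add(4, Pow(h, 2), Mul(h, r)) (Function('k')(r, h) = Add(Add(Mul(h, r), Pow(h, 2)), 4) = Add(Add(Pow(h, 2), Mul(h, r)), 4) = Add(4, Pow(h, 2), Mul(h, r)))
Z = 16 (Z = Add(4, Pow(4, 2), Mul(4, -1)) = Add(4, 16, -4) = 16)
Mul(-8043, Mul(Add(-5, Function('S')(-2, -2)), Pow(Add(-2, Z), -1))) = Mul(-8043, Mul(Add(-5, -5), Pow(Add(-2, 16), -1))) = Mul(-8043, Mul(-10, Pow(14, -1))) = Mul(-8043, Mul(-10, Rational(1, 14))) = Mul(-8043, Rational(-5, 7)) = 5745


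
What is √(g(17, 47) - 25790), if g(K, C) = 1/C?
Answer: 3*I*√6330007/47 ≈ 160.59*I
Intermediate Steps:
√(g(17, 47) - 25790) = √(1/47 - 25790) = √(-1212129/47) = 3*I*√6330007/47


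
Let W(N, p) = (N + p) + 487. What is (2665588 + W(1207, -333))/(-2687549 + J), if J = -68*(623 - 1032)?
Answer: -888983/886579 ≈ -1.0027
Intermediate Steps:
W(N, p) = 487 + N + p
J = 27812 (J = -68*(-409) = 27812)
(2665588 + W(1207, -333))/(-2687549 + J) = (2665588 + (487 + 1207 - 333))/(-2687549 + 27812) = (2665588 + 1361)/(-2659737) = 2666949*(-1/2659737) = -888983/886579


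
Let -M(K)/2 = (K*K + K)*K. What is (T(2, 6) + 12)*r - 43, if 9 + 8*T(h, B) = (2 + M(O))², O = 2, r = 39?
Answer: 21925/8 ≈ 2740.6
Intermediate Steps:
M(K) = -2*K*(K + K²) (M(K) = -2*(K*K + K)*K = -2*(K² + K)*K = -2*(K + K²)*K = -2*K*(K + K²))
T(h, B) = 475/8 (T(h, B) = -9/8 + (2 + 2*2²*(-1 - 1*2))²/8 = -9/8 + (2 + 2*4*(-1 - 2))²/8 = -9/8 + (2 + 2*4*(-3))²/8 = -9/8 + (2 - 24)²/8 = -9/8 + (⅛)*(-22)² = -9/8 + (⅛)*484 = -9/8 + 121/2 = 475/8)
(T(2, 6) + 12)*r - 43 = (475/8 + 12)*39 - 43 = (571/8)*39 - 43 = 22269/8 - 43 = 21925/8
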